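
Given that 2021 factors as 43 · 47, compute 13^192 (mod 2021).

1165

Mod 43: 13 ≡ 13; by Fermat, exponent reduces to 192 mod 42 = 24; 13^24 ≡ 4 (mod 43).
Mod 47: 13 ≡ 13; by Fermat, exponent reduces to 192 mod 46 = 8; 13^8 ≡ 37 (mod 47).
Combine by CRT: x ≡ 4 (mod 43), x ≡ 37 (mod 47) ⇒ x ≡ 1165 (mod 2021).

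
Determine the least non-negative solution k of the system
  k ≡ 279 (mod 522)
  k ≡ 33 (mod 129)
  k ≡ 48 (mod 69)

113553

gcd(522, 129) = 3 and 3 | (33 − 279), so the pair is consistent; merging gives k ≡ 1323 (mod 22446), where 22446 = lcm(522, 129).
gcd(22446, 69) = 3 and 3 | (48 − 1323), so the pair is consistent; merging gives k ≡ 113553 (mod 516258), where 516258 = lcm(22446, 69).
The solution is unique modulo lcm(522, 129, 69) = 516258.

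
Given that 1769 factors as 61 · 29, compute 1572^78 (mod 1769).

Mod 61: 1572 ≡ 47; by Fermat, exponent reduces to 78 mod 60 = 18; 47^18 ≡ 1 (mod 61).
Mod 29: 1572 ≡ 6; by Fermat, exponent reduces to 78 mod 28 = 22; 6^22 ≡ 23 (mod 29).
Combine by CRT: x ≡ 1 (mod 61), x ≡ 23 (mod 29) ⇒ x ≡ 1038 (mod 1769).

1038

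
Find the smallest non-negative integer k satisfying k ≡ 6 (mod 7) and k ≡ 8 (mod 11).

From k ≡ 6 (mod 7) write k = 6 + 7t. Substituting into k ≡ 8 (mod 11) gives 7t ≡ 2 (mod 11), and since 7⁻¹ ≡ 8 (mod 11), t ≡ 5. Hence k ≡ 6 + 7·5 = 41 (mod 77).

41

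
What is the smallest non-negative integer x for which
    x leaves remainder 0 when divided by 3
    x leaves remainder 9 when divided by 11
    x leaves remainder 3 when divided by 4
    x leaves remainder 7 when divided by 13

735

From x ≡ 0 (mod 3) write x = 0 + 3t. Substituting into x ≡ 9 (mod 11) gives 3t ≡ 9 (mod 11), and since 3⁻¹ ≡ 4 (mod 11), t ≡ 3. Hence x ≡ 0 + 3·3 = 9 (mod 33).
From x ≡ 9 (mod 33) write x = 9 + 33t. Substituting into x ≡ 3 (mod 4) gives 33t ≡ 2 (mod 4), and since 1⁻¹ ≡ 1 (mod 4), t ≡ 2. Hence x ≡ 9 + 33·2 = 75 (mod 132).
From x ≡ 75 (mod 132) write x = 75 + 132t. Substituting into x ≡ 7 (mod 13) gives 132t ≡ 10 (mod 13), and since 2⁻¹ ≡ 7 (mod 13), t ≡ 5. Hence x ≡ 75 + 132·5 = 735 (mod 1716).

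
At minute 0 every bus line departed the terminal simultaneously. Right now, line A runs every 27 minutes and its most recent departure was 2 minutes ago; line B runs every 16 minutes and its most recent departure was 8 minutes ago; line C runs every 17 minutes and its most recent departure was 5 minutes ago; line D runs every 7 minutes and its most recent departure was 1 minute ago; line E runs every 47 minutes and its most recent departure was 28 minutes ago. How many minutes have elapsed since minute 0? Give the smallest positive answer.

213032

The moduli are pairwise coprime; N = 27·16·17·7·47 = 2416176.
N/27 = 89488; 89488 ≡ 10 (mod 27); 10·19 ≡ 1, so inverse 19.
N/16 = 151011; 151011 ≡ 3 (mod 16); 3·11 ≡ 1, so inverse 11.
N/17 = 142128; 142128 ≡ 8 (mod 17); 8·15 ≡ 1, so inverse 15.
N/7 = 345168; 345168 ≡ 5 (mod 7); 5·3 ≡ 1, so inverse 3.
N/47 = 51408; 51408 ≡ 37 (mod 47); 37·14 ≡ 1, so inverse 14.
t ≡ 2·89488·19 + 8·151011·11 + 5·142128·15 + 1·345168·3 + 28·51408·14 = 48536552.
48536552 mod 2416176 = 213032.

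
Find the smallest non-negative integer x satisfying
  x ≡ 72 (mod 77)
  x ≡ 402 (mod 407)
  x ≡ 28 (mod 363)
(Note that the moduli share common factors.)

17089

gcd(77, 407) = 11 and 11 | (402 − 72), so the pair is consistent; merging gives x ≡ 2844 (mod 2849), where 2849 = lcm(77, 407).
gcd(2849, 363) = 11 and 11 | (28 − 2844), so the pair is consistent; merging gives x ≡ 17089 (mod 94017), where 94017 = lcm(2849, 363).
The solution is unique modulo lcm(77, 407, 363) = 94017.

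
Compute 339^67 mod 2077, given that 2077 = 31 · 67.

1143

Mod 31: 339 ≡ 29; by Fermat, exponent reduces to 67 mod 30 = 7; 29^7 ≡ 27 (mod 31).
Mod 67: 339 ≡ 4; by Fermat, exponent reduces to 67 mod 66 = 1; 4^1 ≡ 4 (mod 67).
Combine by CRT: x ≡ 27 (mod 31), x ≡ 4 (mod 67) ⇒ x ≡ 1143 (mod 2077).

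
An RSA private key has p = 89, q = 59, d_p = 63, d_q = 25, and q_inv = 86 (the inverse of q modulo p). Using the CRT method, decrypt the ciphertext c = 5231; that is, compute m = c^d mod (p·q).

m₁ = c^(d_p) mod p: c ≡ 69 (mod 89), and 69^63 mod 89 = 80.
m₂ = c^(d_q) mod q: c ≡ 39 (mod 59), and 39^25 mod 59 = 37.
h = q_inv·(m₁ − m₂) mod p = 86·(80 − 37) mod 89 = 49.
m = m₂ + h·q = 37 + 49·59 = 2928.

2928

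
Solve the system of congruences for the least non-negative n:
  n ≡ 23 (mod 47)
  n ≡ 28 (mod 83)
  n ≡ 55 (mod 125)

The moduli are pairwise coprime; M = 47·83·125 = 487625.
M/47 = 10375; 10375 ≡ 35 (mod 47); 35·43 ≡ 1, so inverse 43.
M/83 = 5875; 5875 ≡ 65 (mod 83); 65·23 ≡ 1, so inverse 23.
M/125 = 3901; 3901 ≡ 26 (mod 125); 26·101 ≡ 1, so inverse 101.
n ≡ 23·10375·43 + 28·5875·23 + 55·3901·101 = 35714430.
35714430 mod 487625 = 117805.

117805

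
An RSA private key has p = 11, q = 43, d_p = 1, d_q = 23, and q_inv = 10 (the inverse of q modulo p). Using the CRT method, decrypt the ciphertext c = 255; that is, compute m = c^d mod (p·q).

310

m₁ = c^(d_p) mod p: c ≡ 2 (mod 11), and 2^1 mod 11 = 2.
m₂ = c^(d_q) mod q: c ≡ 40 (mod 43), and 40^23 mod 43 = 9.
h = q_inv·(m₁ − m₂) mod p = 10·(2 − 9) mod 11 = 7.
m = m₂ + h·q = 9 + 7·43 = 310.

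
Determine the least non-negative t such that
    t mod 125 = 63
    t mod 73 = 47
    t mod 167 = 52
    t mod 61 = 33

From t ≡ 63 (mod 125) write t = 63 + 125s. Substituting into t ≡ 47 (mod 73) gives 125s ≡ 57 (mod 73), and since 52⁻¹ ≡ 66 (mod 73), s ≡ 39. Hence t ≡ 63 + 125·39 = 4938 (mod 9125).
From t ≡ 4938 (mod 9125) write t = 4938 + 9125s. Substituting into t ≡ 52 (mod 167) gives 9125s ≡ 124 (mod 167), and since 107⁻¹ ≡ 64 (mod 167), s ≡ 87. Hence t ≡ 4938 + 9125·87 = 798813 (mod 1523875).
From t ≡ 798813 (mod 1523875) write t = 798813 + 1523875s. Substituting into t ≡ 33 (mod 61) gives 1523875s ≡ 15 (mod 61), and since 34⁻¹ ≡ 9 (mod 61), s ≡ 13. Hence t ≡ 798813 + 1523875·13 = 20609188 (mod 92956375).

20609188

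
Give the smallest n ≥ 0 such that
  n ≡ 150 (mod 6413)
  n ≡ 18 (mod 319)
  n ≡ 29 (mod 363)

gcd(6413, 319) = 11 and 11 | (18 − 150), so the pair is consistent; merging gives n ≡ 160475 (mod 185977), where 185977 = lcm(6413, 319).
gcd(185977, 363) = 121 and 121 | (29 − 160475), so the pair is consistent; merging gives n ≡ 160475 (mod 557931), where 557931 = lcm(185977, 363).
The solution is unique modulo lcm(6413, 319, 363) = 557931.

160475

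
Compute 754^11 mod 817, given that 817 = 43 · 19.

154

Mod 43: 754 ≡ 23; 23^11 ≡ 25 (mod 43).
Mod 19: 754 ≡ 13; 13^11 ≡ 2 (mod 19).
Combine by CRT: x ≡ 25 (mod 43), x ≡ 2 (mod 19) ⇒ x ≡ 154 (mod 817).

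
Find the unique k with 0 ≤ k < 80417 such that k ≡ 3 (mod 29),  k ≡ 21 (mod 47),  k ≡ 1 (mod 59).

The moduli are pairwise coprime; N = 29·47·59 = 80417.
N/29 = 2773; 2773 ≡ 18 (mod 29); 18·21 ≡ 1, so inverse 21.
N/47 = 1711; 1711 ≡ 19 (mod 47); 19·5 ≡ 1, so inverse 5.
N/59 = 1363; 1363 ≡ 6 (mod 59); 6·10 ≡ 1, so inverse 10.
k ≡ 3·2773·21 + 21·1711·5 + 1·1363·10 = 367984.
367984 mod 80417 = 46316.

46316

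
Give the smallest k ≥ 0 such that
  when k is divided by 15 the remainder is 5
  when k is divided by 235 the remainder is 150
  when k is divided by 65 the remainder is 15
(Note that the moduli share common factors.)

2030

gcd(15, 235) = 5 and 5 | (150 − 5), so the pair is consistent; merging gives k ≡ 620 (mod 705), where 705 = lcm(15, 235).
gcd(705, 65) = 5 and 5 | (15 − 620), so the pair is consistent; merging gives k ≡ 2030 (mod 9165), where 9165 = lcm(705, 65).
The solution is unique modulo lcm(15, 235, 65) = 9165.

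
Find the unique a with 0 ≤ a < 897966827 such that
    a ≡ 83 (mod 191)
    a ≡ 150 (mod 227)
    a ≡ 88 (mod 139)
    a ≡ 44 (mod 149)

588822714

The moduli are pairwise coprime; N = 191·227·139·149 = 897966827.
N/191 = 4701397; 4701397 ≡ 123 (mod 191); 123·132 ≡ 1, so inverse 132.
N/227 = 3955801; 3955801 ≡ 99 (mod 227); 99·133 ≡ 1, so inverse 133.
N/139 = 6460193; 6460193 ≡ 29 (mod 139); 29·24 ≡ 1, so inverse 24.
N/149 = 6026623; 6026623 ≡ 20 (mod 149); 20·82 ≡ 1, so inverse 82.
a ≡ 83·4701397·132 + 150·3955801·133 + 88·6460193·24 + 44·6026623·82 = 165814718882.
165814718882 mod 897966827 = 588822714.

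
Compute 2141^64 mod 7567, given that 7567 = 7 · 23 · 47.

5986

Mod 7: 2141 ≡ 6; by Fermat, exponent reduces to 64 mod 6 = 4; 6^4 ≡ 1 (mod 7).
Mod 23: 2141 ≡ 2; by Fermat, exponent reduces to 64 mod 22 = 20; 2^20 ≡ 6 (mod 23).
Mod 47: 2141 ≡ 26; by Fermat, exponent reduces to 64 mod 46 = 18; 26^18 ≡ 17 (mod 47).
Combine by CRT: x ≡ 1 (mod 7), x ≡ 6 (mod 23), x ≡ 17 (mod 47) ⇒ x ≡ 5986 (mod 7567).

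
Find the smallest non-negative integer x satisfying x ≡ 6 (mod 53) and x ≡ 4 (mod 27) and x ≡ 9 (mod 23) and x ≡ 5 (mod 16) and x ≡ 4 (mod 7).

1721605

From x ≡ 6 (mod 53) write x = 6 + 53t. Substituting into x ≡ 4 (mod 27) gives 53t ≡ 25 (mod 27), and since 26⁻¹ ≡ 26 (mod 27), t ≡ 2. Hence x ≡ 6 + 53·2 = 112 (mod 1431).
From x ≡ 112 (mod 1431) write x = 112 + 1431t. Substituting into x ≡ 9 (mod 23) gives 1431t ≡ 12 (mod 23), and since 5⁻¹ ≡ 14 (mod 23), t ≡ 7. Hence x ≡ 112 + 1431·7 = 10129 (mod 32913).
From x ≡ 10129 (mod 32913) write x = 10129 + 32913t. Substituting into x ≡ 5 (mod 16) gives 32913t ≡ 4 (mod 16), and since 1⁻¹ ≡ 1 (mod 16), t ≡ 4. Hence x ≡ 10129 + 32913·4 = 141781 (mod 526608).
From x ≡ 141781 (mod 526608) write x = 141781 + 526608t. Substituting into x ≡ 4 (mod 7) gives 526608t ≡ 1 (mod 7), and since 5⁻¹ ≡ 3 (mod 7), t ≡ 3. Hence x ≡ 141781 + 526608·3 = 1721605 (mod 3686256).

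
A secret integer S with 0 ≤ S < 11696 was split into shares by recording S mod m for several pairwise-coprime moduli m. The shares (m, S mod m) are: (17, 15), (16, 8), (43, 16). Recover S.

From S ≡ 15 (mod 17) write S = 15 + 17t. Substituting into S ≡ 8 (mod 16) gives 17t ≡ 9 (mod 16), and since 1⁻¹ ≡ 1 (mod 16), t ≡ 9. Hence S ≡ 15 + 17·9 = 168 (mod 272).
From S ≡ 168 (mod 272) write S = 168 + 272t. Substituting into S ≡ 16 (mod 43) gives 272t ≡ 20 (mod 43), and since 14⁻¹ ≡ 40 (mod 43), t ≡ 26. Hence S ≡ 168 + 272·26 = 7240 (mod 11696).

7240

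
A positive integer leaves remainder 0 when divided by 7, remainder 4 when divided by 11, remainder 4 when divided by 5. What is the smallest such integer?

224

The moduli are pairwise coprime; N = 7·11·5 = 385.
N/7 = 55; 55 ≡ 6 (mod 7); 6·6 ≡ 1, so inverse 6.
N/11 = 35; 35 ≡ 2 (mod 11); 2·6 ≡ 1, so inverse 6.
N/5 = 77; 77 ≡ 2 (mod 5); 2·3 ≡ 1, so inverse 3.
x ≡ 0·55·6 + 4·35·6 + 4·77·3 = 1764.
1764 mod 385 = 224.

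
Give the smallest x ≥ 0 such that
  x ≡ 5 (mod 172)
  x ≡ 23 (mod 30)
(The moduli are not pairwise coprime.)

Combine the congruences pairwise.
gcd(172, 30) = 2 and 2 | (23 − 5), so the pair is consistent; merging gives x ≡ 1553 (mod 2580), where 2580 = lcm(172, 30).
The solution is unique modulo lcm(172, 30) = 2580.

1553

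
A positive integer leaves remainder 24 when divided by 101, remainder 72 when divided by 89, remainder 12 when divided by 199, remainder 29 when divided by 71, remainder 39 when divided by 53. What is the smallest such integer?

From N ≡ 24 (mod 101) write N = 24 + 101t. Substituting into N ≡ 72 (mod 89) gives 101t ≡ 48 (mod 89), and since 12⁻¹ ≡ 52 (mod 89), t ≡ 4. Hence N ≡ 24 + 101·4 = 428 (mod 8989).
From N ≡ 428 (mod 8989) write N = 428 + 8989t. Substituting into N ≡ 12 (mod 199) gives 8989t ≡ 181 (mod 199), and since 34⁻¹ ≡ 41 (mod 199), t ≡ 58. Hence N ≡ 428 + 8989·58 = 521790 (mod 1788811).
From N ≡ 521790 (mod 1788811) write N = 521790 + 1788811t. Substituting into N ≡ 29 (mod 71) gives 1788811t ≡ 18 (mod 71), and since 37⁻¹ ≡ 48 (mod 71), t ≡ 12. Hence N ≡ 521790 + 1788811·12 = 21987522 (mod 127005581).
From N ≡ 21987522 (mod 127005581) write N = 21987522 + 127005581t. Substituting into N ≡ 39 (mod 53) gives 127005581t ≡ 44 (mod 53), and since 38⁻¹ ≡ 7 (mod 53), t ≡ 43. Hence N ≡ 21987522 + 127005581·43 = 5483227505 (mod 6731295793).

5483227505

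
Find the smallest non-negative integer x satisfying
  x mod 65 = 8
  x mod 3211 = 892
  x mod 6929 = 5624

gcd(65, 3211) = 13 and 13 | (892 − 8), so the pair is consistent; merging gives x ≡ 4103 (mod 16055), where 16055 = lcm(65, 3211).
gcd(16055, 6929) = 169 and 169 | (5624 − 4103), so the pair is consistent; merging gives x ≡ 116488 (mod 658255), where 658255 = lcm(16055, 6929).
The solution is unique modulo lcm(65, 3211, 6929) = 658255.

116488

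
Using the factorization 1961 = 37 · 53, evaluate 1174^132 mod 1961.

519

Mod 37: 1174 ≡ 27; by Fermat, exponent reduces to 132 mod 36 = 24; 27^24 ≡ 1 (mod 37).
Mod 53: 1174 ≡ 8; by Fermat, exponent reduces to 132 mod 52 = 28; 8^28 ≡ 42 (mod 53).
Combine by CRT: x ≡ 1 (mod 37), x ≡ 42 (mod 53) ⇒ x ≡ 519 (mod 1961).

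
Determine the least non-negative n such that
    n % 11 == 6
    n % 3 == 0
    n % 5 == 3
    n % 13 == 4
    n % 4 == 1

From n ≡ 6 (mod 11) write n = 6 + 11t. Substituting into n ≡ 0 (mod 3) gives 11t ≡ 0 (mod 3), and since 2⁻¹ ≡ 2 (mod 3), t ≡ 0. Hence n ≡ 6 + 11·0 = 6 (mod 33).
From n ≡ 6 (mod 33) write n = 6 + 33t. Substituting into n ≡ 3 (mod 5) gives 33t ≡ 2 (mod 5), and since 3⁻¹ ≡ 2 (mod 5), t ≡ 4. Hence n ≡ 6 + 33·4 = 138 (mod 165).
From n ≡ 138 (mod 165) write n = 138 + 165t. Substituting into n ≡ 4 (mod 13) gives 165t ≡ 9 (mod 13), and since 9⁻¹ ≡ 3 (mod 13), t ≡ 1. Hence n ≡ 138 + 165·1 = 303 (mod 2145).
From n ≡ 303 (mod 2145) write n = 303 + 2145t. Substituting into n ≡ 1 (mod 4) gives 2145t ≡ 2 (mod 4), and since 1⁻¹ ≡ 1 (mod 4), t ≡ 2. Hence n ≡ 303 + 2145·2 = 4593 (mod 8580).

4593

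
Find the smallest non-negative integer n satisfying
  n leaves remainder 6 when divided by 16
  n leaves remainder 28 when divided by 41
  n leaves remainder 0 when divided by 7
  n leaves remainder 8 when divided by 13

The moduli are pairwise coprime; M = 16·41·7·13 = 59696.
M/16 = 3731; 3731 ≡ 3 (mod 16); 3·11 ≡ 1, so inverse 11.
M/41 = 1456; 1456 ≡ 21 (mod 41); 21·2 ≡ 1, so inverse 2.
M/7 = 8528; 8528 ≡ 2 (mod 7); 2·4 ≡ 1, so inverse 4.
M/13 = 4592; 4592 ≡ 3 (mod 13); 3·9 ≡ 1, so inverse 9.
n ≡ 6·3731·11 + 28·1456·2 + 0·8528·4 + 8·4592·9 = 658406.
658406 mod 59696 = 1750.

1750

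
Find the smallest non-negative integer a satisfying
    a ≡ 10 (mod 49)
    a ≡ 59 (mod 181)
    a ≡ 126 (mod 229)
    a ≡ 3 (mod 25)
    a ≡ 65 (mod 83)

3511689478

Combine the congruences pairwise.
From a ≡ 10 (mod 49) write a = 10 + 49t. Substituting into a ≡ 59 (mod 181) gives 49t ≡ 49 (mod 181), and since 49⁻¹ ≡ 133 (mod 181), t ≡ 1. Hence a ≡ 10 + 49·1 = 59 (mod 8869).
From a ≡ 59 (mod 8869) write a = 59 + 8869t. Substituting into a ≡ 126 (mod 229) gives 8869t ≡ 67 (mod 229), and since 167⁻¹ ≡ 48 (mod 229), t ≡ 10. Hence a ≡ 59 + 8869·10 = 88749 (mod 2031001).
From a ≡ 88749 (mod 2031001) write a = 88749 + 2031001t. Substituting into a ≡ 3 (mod 25) gives 2031001t ≡ 4 (mod 25), and since 1⁻¹ ≡ 1 (mod 25), t ≡ 4. Hence a ≡ 88749 + 2031001·4 = 8212753 (mod 50775025).
From a ≡ 8212753 (mod 50775025) write a = 8212753 + 50775025t. Substituting into a ≡ 65 (mod 83) gives 50775025t ≡ 79 (mod 83), and since 24⁻¹ ≡ 45 (mod 83), t ≡ 69. Hence a ≡ 8212753 + 50775025·69 = 3511689478 (mod 4214327075).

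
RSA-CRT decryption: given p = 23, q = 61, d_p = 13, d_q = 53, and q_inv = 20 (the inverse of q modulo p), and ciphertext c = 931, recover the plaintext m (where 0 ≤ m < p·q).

m₁ = c^(d_p) mod p: c ≡ 11 (mod 23), and 11^13 mod 23 = 17.
m₂ = c^(d_q) mod q: c ≡ 16 (mod 61), and 16^53 mod 61 = 57.
h = q_inv·(m₁ − m₂) mod p = 20·(17 − 57) mod 23 = 5.
m = m₂ + h·q = 57 + 5·61 = 362.

362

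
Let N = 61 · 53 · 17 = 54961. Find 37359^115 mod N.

Mod 61: 37359 ≡ 27; by Fermat, exponent reduces to 115 mod 60 = 55; 27^55 ≡ 60 (mod 61).
Mod 53: 37359 ≡ 47; by Fermat, exponent reduces to 115 mod 52 = 11; 47^11 ≡ 28 (mod 53).
Mod 17: 37359 ≡ 10; by Fermat, exponent reduces to 115 mod 16 = 3; 10^3 ≡ 14 (mod 17).
Combine by CRT: x ≡ 60 (mod 61), x ≡ 28 (mod 53), x ≡ 14 (mod 17) ⇒ x ≡ 48311 (mod 54961).

48311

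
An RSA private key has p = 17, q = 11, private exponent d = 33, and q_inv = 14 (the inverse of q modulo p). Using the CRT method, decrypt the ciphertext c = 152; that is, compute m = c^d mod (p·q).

135

d_p = d mod (p−1) = 33 mod 16 = 1; d_q = d mod (q−1) = 3.
m₁ = c^(d_p) mod p: c ≡ 16 (mod 17), and 16^1 mod 17 = 16.
m₂ = c^(d_q) mod q: c ≡ 9 (mod 11), and 9^3 mod 11 = 3.
h = q_inv·(m₁ − m₂) mod p = 14·(16 − 3) mod 17 = 12.
m = m₂ + h·q = 3 + 12·11 = 135.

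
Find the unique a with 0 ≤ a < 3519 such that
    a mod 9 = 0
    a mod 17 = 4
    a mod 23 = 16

From a ≡ 0 (mod 9) write a = 0 + 9t. Substituting into a ≡ 4 (mod 17) gives 9t ≡ 4 (mod 17), and since 9⁻¹ ≡ 2 (mod 17), t ≡ 8. Hence a ≡ 0 + 9·8 = 72 (mod 153).
From a ≡ 72 (mod 153) write a = 72 + 153t. Substituting into a ≡ 16 (mod 23) gives 153t ≡ 13 (mod 23), and since 15⁻¹ ≡ 20 (mod 23), t ≡ 7. Hence a ≡ 72 + 153·7 = 1143 (mod 3519).

1143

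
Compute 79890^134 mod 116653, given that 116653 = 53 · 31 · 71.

Mod 53: 79890 ≡ 19; by Fermat, exponent reduces to 134 mod 52 = 30; 19^30 ≡ 6 (mod 53).
Mod 31: 79890 ≡ 3; by Fermat, exponent reduces to 134 mod 30 = 14; 3^14 ≡ 10 (mod 31).
Mod 71: 79890 ≡ 15; by Fermat, exponent reduces to 134 mod 70 = 64; 15^64 ≡ 3 (mod 71).
Combine by CRT: x ≡ 6 (mod 53), x ≡ 10 (mod 31), x ≡ 3 (mod 71) ⇒ x ≡ 113532 (mod 116653).

113532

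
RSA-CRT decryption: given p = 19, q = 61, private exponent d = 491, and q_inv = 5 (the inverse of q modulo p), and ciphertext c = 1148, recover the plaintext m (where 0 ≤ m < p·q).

d_p = d mod (p−1) = 491 mod 18 = 5; d_q = d mod (q−1) = 11.
m₁ = c^(d_p) mod p: c ≡ 8 (mod 19), and 8^5 mod 19 = 12.
m₂ = c^(d_q) mod q: c ≡ 50 (mod 61), and 50^11 mod 61 = 11.
h = q_inv·(m₁ − m₂) mod p = 5·(12 − 11) mod 19 = 5.
m = m₂ + h·q = 11 + 5·61 = 316.

316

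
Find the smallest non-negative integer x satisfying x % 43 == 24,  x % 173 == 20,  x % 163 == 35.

The moduli are pairwise coprime; N = 43·173·163 = 1212557.
N/43 = 28199; 28199 ≡ 34 (mod 43); 34·19 ≡ 1, so inverse 19.
N/173 = 7009; 7009 ≡ 89 (mod 173); 89·35 ≡ 1, so inverse 35.
N/163 = 7439; 7439 ≡ 104 (mod 163); 104·58 ≡ 1, so inverse 58.
x ≡ 24·28199·19 + 20·7009·35 + 35·7439·58 = 32866214.
32866214 mod 1212557 = 127175.

127175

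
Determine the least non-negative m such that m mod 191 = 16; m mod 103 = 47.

8802

Combine the congruences pairwise.
From m ≡ 16 (mod 191) write m = 16 + 191t. Substituting into m ≡ 47 (mod 103) gives 191t ≡ 31 (mod 103), and since 88⁻¹ ≡ 48 (mod 103), t ≡ 46. Hence m ≡ 16 + 191·46 = 8802 (mod 19673).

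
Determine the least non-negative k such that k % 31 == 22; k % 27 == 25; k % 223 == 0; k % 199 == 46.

The moduli are pairwise coprime; N = 31·27·223·199 = 37143549.
N/31 = 1198179; 1198179 ≡ 29 (mod 31); 29·15 ≡ 1, so inverse 15.
N/27 = 1375687; 1375687 ≡ 10 (mod 27); 10·19 ≡ 1, so inverse 19.
N/223 = 166563; 166563 ≡ 205 (mod 223); 205·161 ≡ 1, so inverse 161.
N/199 = 186651; 186651 ≡ 188 (mod 199); 188·18 ≡ 1, so inverse 18.
k ≡ 22·1198179·15 + 25·1375687·19 + 0·166563·161 + 46·186651·18 = 1203397423.
1203397423 mod 37143549 = 14803855.

14803855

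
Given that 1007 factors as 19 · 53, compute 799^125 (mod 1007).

343

Mod 19: 799 ≡ 1; by Fermat, exponent reduces to 125 mod 18 = 17; 1^17 ≡ 1 (mod 19).
Mod 53: 799 ≡ 4; by Fermat, exponent reduces to 125 mod 52 = 21; 4^21 ≡ 25 (mod 53).
Combine by CRT: x ≡ 1 (mod 19), x ≡ 25 (mod 53) ⇒ x ≡ 343 (mod 1007).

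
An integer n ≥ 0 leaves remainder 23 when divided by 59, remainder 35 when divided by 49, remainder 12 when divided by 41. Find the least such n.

The moduli are pairwise coprime; M = 59·49·41 = 118531.
M/59 = 2009; 2009 ≡ 3 (mod 59); 3·20 ≡ 1, so inverse 20.
M/49 = 2419; 2419 ≡ 18 (mod 49); 18·30 ≡ 1, so inverse 30.
M/41 = 2891; 2891 ≡ 21 (mod 41); 21·2 ≡ 1, so inverse 2.
n ≡ 23·2009·20 + 35·2419·30 + 12·2891·2 = 3533474.
3533474 mod 118531 = 96075.

96075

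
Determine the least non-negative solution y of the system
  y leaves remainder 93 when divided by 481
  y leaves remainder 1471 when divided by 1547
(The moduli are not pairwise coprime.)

52522

gcd(481, 1547) = 13 and 13 | (1471 − 93), so the pair is consistent; merging gives y ≡ 52522 (mod 57239), where 57239 = lcm(481, 1547).
The solution is unique modulo lcm(481, 1547) = 57239.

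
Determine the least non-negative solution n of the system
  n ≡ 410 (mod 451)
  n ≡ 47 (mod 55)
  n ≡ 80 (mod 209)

gcd(451, 55) = 11 and 11 | (47 − 410), so the pair is consistent; merging gives n ≡ 1312 (mod 2255), where 2255 = lcm(451, 55).
gcd(2255, 209) = 11 and 11 | (80 − 1312), so the pair is consistent; merging gives n ≡ 21607 (mod 42845), where 42845 = lcm(2255, 209).
The solution is unique modulo lcm(451, 55, 209) = 42845.

21607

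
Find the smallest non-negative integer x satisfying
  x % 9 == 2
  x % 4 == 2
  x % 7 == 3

From x ≡ 2 (mod 9) write x = 2 + 9t. Substituting into x ≡ 2 (mod 4) gives 9t ≡ 0 (mod 4), and since 1⁻¹ ≡ 1 (mod 4), t ≡ 0. Hence x ≡ 2 + 9·0 = 2 (mod 36).
From x ≡ 2 (mod 36) write x = 2 + 36t. Substituting into x ≡ 3 (mod 7) gives 36t ≡ 1 (mod 7), and since 1⁻¹ ≡ 1 (mod 7), t ≡ 1. Hence x ≡ 2 + 36·1 = 38 (mod 252).

38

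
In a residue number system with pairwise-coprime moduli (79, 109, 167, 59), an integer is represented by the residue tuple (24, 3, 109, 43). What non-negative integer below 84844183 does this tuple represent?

20629452

The moduli are pairwise coprime; N = 79·109·167·59 = 84844183.
N/79 = 1073977; 1073977 ≡ 51 (mod 79); 51·31 ≡ 1, so inverse 31.
N/109 = 778387; 778387 ≡ 18 (mod 109); 18·103 ≡ 1, so inverse 103.
N/167 = 508049; 508049 ≡ 35 (mod 167); 35·105 ≡ 1, so inverse 105.
N/59 = 1438037; 1438037 ≡ 30 (mod 59); 30·2 ≡ 1, so inverse 2.
x ≡ 24·1073977·31 + 3·778387·103 + 109·508049·105 + 43·1438037·2 = 6977852458.
6977852458 mod 84844183 = 20629452.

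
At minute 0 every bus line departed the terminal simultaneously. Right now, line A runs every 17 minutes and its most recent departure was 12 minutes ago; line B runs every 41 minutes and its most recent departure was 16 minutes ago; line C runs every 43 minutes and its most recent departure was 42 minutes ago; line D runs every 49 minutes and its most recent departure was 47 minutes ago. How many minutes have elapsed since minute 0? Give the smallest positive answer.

214569

The moduli are pairwise coprime; N = 17·41·43·49 = 1468579.
N/17 = 86387; 86387 ≡ 10 (mod 17); 10·12 ≡ 1, so inverse 12.
N/41 = 35819; 35819 ≡ 26 (mod 41); 26·30 ≡ 1, so inverse 30.
N/43 = 34153; 34153 ≡ 11 (mod 43); 11·4 ≡ 1, so inverse 4.
N/49 = 29971; 29971 ≡ 32 (mod 49); 32·23 ≡ 1, so inverse 23.
t ≡ 12·86387·12 + 16·35819·30 + 42·34153·4 + 47·29971·23 = 67769203.
67769203 mod 1468579 = 214569.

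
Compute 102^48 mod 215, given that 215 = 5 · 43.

121

Mod 5: 102 ≡ 2; since 4 | 48, by Fermat 2^48 ≡ 1 (mod 5).
Mod 43: 102 ≡ 16; by Fermat, exponent reduces to 48 mod 42 = 6; 16^6 ≡ 35 (mod 43).
Combine by CRT: x ≡ 1 (mod 5), x ≡ 35 (mod 43) ⇒ x ≡ 121 (mod 215).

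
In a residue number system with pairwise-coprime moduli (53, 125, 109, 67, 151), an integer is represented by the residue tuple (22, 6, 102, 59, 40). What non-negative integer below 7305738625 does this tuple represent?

From x ≡ 22 (mod 53) write x = 22 + 53t. Substituting into x ≡ 6 (mod 125) gives 53t ≡ 109 (mod 125), and since 53⁻¹ ≡ 92 (mod 125), t ≡ 28. Hence x ≡ 22 + 53·28 = 1506 (mod 6625).
From x ≡ 1506 (mod 6625) write x = 1506 + 6625t. Substituting into x ≡ 102 (mod 109) gives 6625t ≡ 13 (mod 109), and since 85⁻¹ ≡ 59 (mod 109), t ≡ 4. Hence x ≡ 1506 + 6625·4 = 28006 (mod 722125).
From x ≡ 28006 (mod 722125) write x = 28006 + 722125t. Substituting into x ≡ 59 (mod 67) gives 722125t ≡ 59 (mod 67), and since 66⁻¹ ≡ 66 (mod 67), t ≡ 8. Hence x ≡ 28006 + 722125·8 = 5805006 (mod 48382375).
From x ≡ 5805006 (mod 48382375) write x = 5805006 + 48382375t. Substituting into x ≡ 40 (mod 151) gives 48382375t ≡ 78 (mod 151), and since 12⁻¹ ≡ 63 (mod 151), t ≡ 82. Hence x ≡ 5805006 + 48382375·82 = 3973159756 (mod 7305738625).

3973159756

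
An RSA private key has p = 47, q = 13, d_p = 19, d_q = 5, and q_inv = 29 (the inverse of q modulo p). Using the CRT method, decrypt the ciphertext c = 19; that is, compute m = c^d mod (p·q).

80

m₁ = c^(d_p) mod p: c ≡ 19 (mod 47), and 19^19 mod 47 = 33.
m₂ = c^(d_q) mod q: c ≡ 6 (mod 13), and 6^5 mod 13 = 2.
h = q_inv·(m₁ − m₂) mod p = 29·(33 − 2) mod 47 = 6.
m = m₂ + h·q = 2 + 6·13 = 80.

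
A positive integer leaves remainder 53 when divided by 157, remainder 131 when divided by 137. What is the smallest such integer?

From a ≡ 53 (mod 157) write a = 53 + 157t. Substituting into a ≡ 131 (mod 137) gives 157t ≡ 78 (mod 137), and since 20⁻¹ ≡ 48 (mod 137), t ≡ 45. Hence a ≡ 53 + 157·45 = 7118 (mod 21509).

7118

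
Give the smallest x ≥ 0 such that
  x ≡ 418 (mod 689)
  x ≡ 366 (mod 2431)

gcd(689, 2431) = 13 and 13 | (366 − 418), so the pair is consistent; merging gives x ≡ 92744 (mod 128843), where 128843 = lcm(689, 2431).
The solution is unique modulo lcm(689, 2431) = 128843.

92744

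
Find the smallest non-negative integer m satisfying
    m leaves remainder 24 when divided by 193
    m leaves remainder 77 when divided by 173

32255

Combine the congruences pairwise.
From m ≡ 24 (mod 193) write m = 24 + 193t. Substituting into m ≡ 77 (mod 173) gives 193t ≡ 53 (mod 173), and since 20⁻¹ ≡ 26 (mod 173), t ≡ 167. Hence m ≡ 24 + 193·167 = 32255 (mod 33389).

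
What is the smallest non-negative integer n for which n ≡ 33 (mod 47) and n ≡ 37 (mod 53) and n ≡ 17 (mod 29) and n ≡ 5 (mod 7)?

3323

Combine the congruences pairwise.
From n ≡ 33 (mod 47) write n = 33 + 47t. Substituting into n ≡ 37 (mod 53) gives 47t ≡ 4 (mod 53), and since 47⁻¹ ≡ 44 (mod 53), t ≡ 17. Hence n ≡ 33 + 47·17 = 832 (mod 2491).
From n ≡ 832 (mod 2491) write n = 832 + 2491t. Substituting into n ≡ 17 (mod 29) gives 2491t ≡ 26 (mod 29), and since 26⁻¹ ≡ 19 (mod 29), t ≡ 1. Hence n ≡ 832 + 2491·1 = 3323 (mod 72239).
From n ≡ 3323 (mod 72239) write n = 3323 + 72239t. Substituting into n ≡ 5 (mod 7) gives 72239t ≡ 0 (mod 7), and since 6⁻¹ ≡ 6 (mod 7), t ≡ 0. Hence n ≡ 3323 + 72239·0 = 3323 (mod 505673).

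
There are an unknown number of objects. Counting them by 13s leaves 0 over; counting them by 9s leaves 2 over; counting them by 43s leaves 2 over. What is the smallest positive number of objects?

1937

From N ≡ 0 (mod 13) write N = 0 + 13t. Substituting into N ≡ 2 (mod 9) gives 13t ≡ 2 (mod 9), and since 4⁻¹ ≡ 7 (mod 9), t ≡ 5. Hence N ≡ 0 + 13·5 = 65 (mod 117).
From N ≡ 65 (mod 117) write N = 65 + 117t. Substituting into N ≡ 2 (mod 43) gives 117t ≡ 23 (mod 43), and since 31⁻¹ ≡ 25 (mod 43), t ≡ 16. Hence N ≡ 65 + 117·16 = 1937 (mod 5031).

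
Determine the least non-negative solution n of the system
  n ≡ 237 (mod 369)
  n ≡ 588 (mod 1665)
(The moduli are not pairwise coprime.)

gcd(369, 1665) = 9 and 9 | (588 − 237), so the pair is consistent; merging gives n ≡ 7248 (mod 68265), where 68265 = lcm(369, 1665).
The solution is unique modulo lcm(369, 1665) = 68265.

7248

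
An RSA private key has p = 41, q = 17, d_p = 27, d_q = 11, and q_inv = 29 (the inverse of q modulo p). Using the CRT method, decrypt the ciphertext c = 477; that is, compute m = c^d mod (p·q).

m₁ = c^(d_p) mod p: c ≡ 26 (mod 41), and 26^27 mod 41 = 34.
m₂ = c^(d_q) mod q: c ≡ 1 (mod 17), and 1^11 mod 17 = 1.
h = q_inv·(m₁ − m₂) mod p = 29·(34 − 1) mod 41 = 14.
m = m₂ + h·q = 1 + 14·17 = 239.

239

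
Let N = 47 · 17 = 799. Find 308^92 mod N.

Mod 47: 308 ≡ 26; since 46 | 92, by Fermat 26^92 ≡ 1 (mod 47).
Mod 17: 308 ≡ 2; by Fermat, exponent reduces to 92 mod 16 = 12; 2^12 ≡ 16 (mod 17).
Combine by CRT: x ≡ 1 (mod 47), x ≡ 16 (mod 17) ⇒ x ≡ 424 (mod 799).

424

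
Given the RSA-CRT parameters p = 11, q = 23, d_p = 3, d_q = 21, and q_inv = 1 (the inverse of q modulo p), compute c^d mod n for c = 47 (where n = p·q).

m₁ = c^(d_p) mod p: c ≡ 3 (mod 11), and 3^3 mod 11 = 5.
m₂ = c^(d_q) mod q: c ≡ 1 (mod 23), and 1^21 mod 23 = 1.
h = q_inv·(m₁ − m₂) mod p = 1·(5 − 1) mod 11 = 4.
m = m₂ + h·q = 1 + 4·23 = 93.

93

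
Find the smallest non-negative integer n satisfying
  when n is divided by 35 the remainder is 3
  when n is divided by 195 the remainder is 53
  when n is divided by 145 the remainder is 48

gcd(35, 195) = 5 and 5 | (53 − 3), so the pair is consistent; merging gives n ≡ 248 (mod 1365), where 1365 = lcm(35, 195).
gcd(1365, 145) = 5 and 5 | (48 − 248), so the pair is consistent; merging gives n ≡ 22088 (mod 39585), where 39585 = lcm(1365, 145).
The solution is unique modulo lcm(35, 195, 145) = 39585.

22088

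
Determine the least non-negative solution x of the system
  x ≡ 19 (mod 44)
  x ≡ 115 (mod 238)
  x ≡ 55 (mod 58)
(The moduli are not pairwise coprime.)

Combine the congruences pairwise.
gcd(44, 238) = 2 and 2 | (115 − 19), so the pair is consistent; merging gives x ≡ 591 (mod 5236), where 5236 = lcm(44, 238).
gcd(5236, 58) = 2 and 2 | (55 − 591), so the pair is consistent; merging gives x ≡ 52951 (mod 151844), where 151844 = lcm(5236, 58).
The solution is unique modulo lcm(44, 238, 58) = 151844.

52951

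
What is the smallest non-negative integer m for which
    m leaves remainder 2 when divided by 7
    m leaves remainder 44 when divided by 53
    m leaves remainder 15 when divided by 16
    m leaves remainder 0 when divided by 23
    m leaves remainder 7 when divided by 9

338767

From m ≡ 2 (mod 7) write m = 2 + 7t. Substituting into m ≡ 44 (mod 53) gives 7t ≡ 42 (mod 53), and since 7⁻¹ ≡ 38 (mod 53), t ≡ 6. Hence m ≡ 2 + 7·6 = 44 (mod 371).
From m ≡ 44 (mod 371) write m = 44 + 371t. Substituting into m ≡ 15 (mod 16) gives 371t ≡ 3 (mod 16), and since 3⁻¹ ≡ 11 (mod 16), t ≡ 1. Hence m ≡ 44 + 371·1 = 415 (mod 5936).
From m ≡ 415 (mod 5936) write m = 415 + 5936t. Substituting into m ≡ 0 (mod 23) gives 5936t ≡ 22 (mod 23), and since 2⁻¹ ≡ 12 (mod 23), t ≡ 11. Hence m ≡ 415 + 5936·11 = 65711 (mod 136528).
From m ≡ 65711 (mod 136528) write m = 65711 + 136528t. Substituting into m ≡ 7 (mod 9) gives 136528t ≡ 5 (mod 9), and since 7⁻¹ ≡ 4 (mod 9), t ≡ 2. Hence m ≡ 65711 + 136528·2 = 338767 (mod 1228752).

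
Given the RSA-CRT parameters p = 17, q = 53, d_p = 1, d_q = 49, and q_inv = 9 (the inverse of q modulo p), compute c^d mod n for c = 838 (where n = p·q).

515

m₁ = c^(d_p) mod p: c ≡ 5 (mod 17), and 5^1 mod 17 = 5.
m₂ = c^(d_q) mod q: c ≡ 43 (mod 53), and 43^49 mod 53 = 38.
h = q_inv·(m₁ − m₂) mod p = 9·(5 − 38) mod 17 = 9.
m = m₂ + h·q = 38 + 9·53 = 515.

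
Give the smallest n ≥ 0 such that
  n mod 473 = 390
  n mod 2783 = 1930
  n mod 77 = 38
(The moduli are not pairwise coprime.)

gcd(473, 2783) = 11 and 11 | (1930 − 390), so the pair is consistent; merging gives n ≡ 79854 (mod 119669), where 119669 = lcm(473, 2783).
gcd(119669, 77) = 11 and 11 | (38 − 79854), so the pair is consistent; merging gives n ≡ 438861 (mod 837683), where 837683 = lcm(119669, 77).
The solution is unique modulo lcm(473, 2783, 77) = 837683.

438861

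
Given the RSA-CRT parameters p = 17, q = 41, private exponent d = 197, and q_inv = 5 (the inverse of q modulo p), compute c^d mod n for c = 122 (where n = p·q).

d_p = d mod (p−1) = 197 mod 16 = 5; d_q = d mod (q−1) = 37.
m₁ = c^(d_p) mod p: c ≡ 3 (mod 17), and 3^5 mod 17 = 5.
m₂ = c^(d_q) mod q: c ≡ 40 (mod 41), and 40^37 mod 41 = 40.
h = q_inv·(m₁ − m₂) mod p = 5·(5 − 40) mod 17 = 12.
m = m₂ + h·q = 40 + 12·41 = 532.

532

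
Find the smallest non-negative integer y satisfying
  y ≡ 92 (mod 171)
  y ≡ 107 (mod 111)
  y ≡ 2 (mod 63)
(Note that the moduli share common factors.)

42842

gcd(171, 111) = 3 and 3 | (107 − 92), so the pair is consistent; merging gives y ≡ 4880 (mod 6327), where 6327 = lcm(171, 111).
gcd(6327, 63) = 9 and 9 | (2 − 4880), so the pair is consistent; merging gives y ≡ 42842 (mod 44289), where 44289 = lcm(6327, 63).
The solution is unique modulo lcm(171, 111, 63) = 44289.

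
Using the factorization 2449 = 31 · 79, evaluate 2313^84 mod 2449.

Mod 31: 2313 ≡ 19; by Fermat, exponent reduces to 84 mod 30 = 24; 19^24 ≡ 16 (mod 31).
Mod 79: 2313 ≡ 22; by Fermat, exponent reduces to 84 mod 78 = 6; 22^6 ≡ 52 (mod 79).
Combine by CRT: x ≡ 16 (mod 31), x ≡ 52 (mod 79) ⇒ x ≡ 605 (mod 2449).

605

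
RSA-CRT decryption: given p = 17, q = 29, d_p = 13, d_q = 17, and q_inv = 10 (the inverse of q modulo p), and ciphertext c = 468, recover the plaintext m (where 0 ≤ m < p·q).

m₁ = c^(d_p) mod p: c ≡ 9 (mod 17), and 9^13 mod 17 = 8.
m₂ = c^(d_q) mod q: c ≡ 4 (mod 29), and 4^17 mod 29 = 6.
h = q_inv·(m₁ − m₂) mod p = 10·(8 − 6) mod 17 = 3.
m = m₂ + h·q = 6 + 3·29 = 93.

93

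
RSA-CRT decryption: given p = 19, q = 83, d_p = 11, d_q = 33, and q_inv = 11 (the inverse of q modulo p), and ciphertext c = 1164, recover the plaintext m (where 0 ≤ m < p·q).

652

m₁ = c^(d_p) mod p: c ≡ 5 (mod 19), and 5^11 mod 19 = 6.
m₂ = c^(d_q) mod q: c ≡ 2 (mod 83), and 2^33 mod 83 = 71.
h = q_inv·(m₁ − m₂) mod p = 11·(6 − 71) mod 19 = 7.
m = m₂ + h·q = 71 + 7·83 = 652.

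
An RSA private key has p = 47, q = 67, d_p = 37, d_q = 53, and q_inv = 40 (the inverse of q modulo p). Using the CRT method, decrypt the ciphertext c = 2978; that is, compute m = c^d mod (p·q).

1043

m₁ = c^(d_p) mod p: c ≡ 17 (mod 47), and 17^37 mod 47 = 9.
m₂ = c^(d_q) mod q: c ≡ 30 (mod 67), and 30^53 mod 67 = 38.
h = q_inv·(m₁ − m₂) mod p = 40·(9 − 38) mod 47 = 15.
m = m₂ + h·q = 38 + 15·67 = 1043.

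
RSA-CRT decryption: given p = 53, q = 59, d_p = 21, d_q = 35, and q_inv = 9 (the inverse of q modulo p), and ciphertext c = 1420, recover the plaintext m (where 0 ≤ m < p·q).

m₁ = c^(d_p) mod p: c ≡ 42 (mod 53), and 42^21 mod 53 = 10.
m₂ = c^(d_q) mod q: c ≡ 4 (mod 59), and 4^35 mod 59 = 25.
h = q_inv·(m₁ − m₂) mod p = 9·(10 − 25) mod 53 = 24.
m = m₂ + h·q = 25 + 24·59 = 1441.

1441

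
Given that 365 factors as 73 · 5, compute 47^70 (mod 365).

269

Mod 73: 47 ≡ 47; 47^70 ≡ 50 (mod 73).
Mod 5: 47 ≡ 2; by Fermat, exponent reduces to 70 mod 4 = 2; 2^2 ≡ 4 (mod 5).
Combine by CRT: x ≡ 50 (mod 73), x ≡ 4 (mod 5) ⇒ x ≡ 269 (mod 365).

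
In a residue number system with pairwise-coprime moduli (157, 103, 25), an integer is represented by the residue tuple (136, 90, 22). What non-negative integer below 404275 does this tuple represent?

Combine the congruences pairwise.
From x ≡ 136 (mod 157) write x = 136 + 157t. Substituting into x ≡ 90 (mod 103) gives 157t ≡ 57 (mod 103), and since 54⁻¹ ≡ 21 (mod 103), t ≡ 64. Hence x ≡ 136 + 157·64 = 10184 (mod 16171).
From x ≡ 10184 (mod 16171) write x = 10184 + 16171t. Substituting into x ≡ 22 (mod 25) gives 16171t ≡ 13 (mod 25), and since 21⁻¹ ≡ 6 (mod 25), t ≡ 3. Hence x ≡ 10184 + 16171·3 = 58697 (mod 404275).

58697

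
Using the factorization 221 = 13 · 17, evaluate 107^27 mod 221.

79

Mod 13: 107 ≡ 3; by Fermat, exponent reduces to 27 mod 12 = 3; 3^3 ≡ 1 (mod 13).
Mod 17: 107 ≡ 5; by Fermat, exponent reduces to 27 mod 16 = 11; 5^11 ≡ 11 (mod 17).
Combine by CRT: x ≡ 1 (mod 13), x ≡ 11 (mod 17) ⇒ x ≡ 79 (mod 221).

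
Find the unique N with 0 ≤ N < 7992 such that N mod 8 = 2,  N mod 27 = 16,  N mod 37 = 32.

From N ≡ 2 (mod 8) write N = 2 + 8t. Substituting into N ≡ 16 (mod 27) gives 8t ≡ 14 (mod 27), and since 8⁻¹ ≡ 17 (mod 27), t ≡ 22. Hence N ≡ 2 + 8·22 = 178 (mod 216).
From N ≡ 178 (mod 216) write N = 178 + 216t. Substituting into N ≡ 32 (mod 37) gives 216t ≡ 2 (mod 37), and since 31⁻¹ ≡ 6 (mod 37), t ≡ 12. Hence N ≡ 178 + 216·12 = 2770 (mod 7992).

2770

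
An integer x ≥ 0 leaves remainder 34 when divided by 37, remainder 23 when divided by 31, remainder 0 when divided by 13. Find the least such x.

11245

From x ≡ 34 (mod 37) write x = 34 + 37t. Substituting into x ≡ 23 (mod 31) gives 37t ≡ 20 (mod 31), and since 6⁻¹ ≡ 26 (mod 31), t ≡ 24. Hence x ≡ 34 + 37·24 = 922 (mod 1147).
From x ≡ 922 (mod 1147) write x = 922 + 1147t. Substituting into x ≡ 0 (mod 13) gives 1147t ≡ 1 (mod 13), and since 3⁻¹ ≡ 9 (mod 13), t ≡ 9. Hence x ≡ 922 + 1147·9 = 11245 (mod 14911).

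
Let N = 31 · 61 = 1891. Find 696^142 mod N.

1476

Mod 31: 696 ≡ 14; by Fermat, exponent reduces to 142 mod 30 = 22; 14^22 ≡ 19 (mod 31).
Mod 61: 696 ≡ 25; by Fermat, exponent reduces to 142 mod 60 = 22; 25^22 ≡ 12 (mod 61).
Combine by CRT: x ≡ 19 (mod 31), x ≡ 12 (mod 61) ⇒ x ≡ 1476 (mod 1891).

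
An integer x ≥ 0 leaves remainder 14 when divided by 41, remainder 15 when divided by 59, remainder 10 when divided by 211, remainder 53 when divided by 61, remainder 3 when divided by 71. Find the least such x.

2058277791

Combine the congruences pairwise.
From x ≡ 14 (mod 41) write x = 14 + 41t. Substituting into x ≡ 15 (mod 59) gives 41t ≡ 1 (mod 59), and since 41⁻¹ ≡ 36 (mod 59), t ≡ 36. Hence x ≡ 14 + 41·36 = 1490 (mod 2419).
From x ≡ 1490 (mod 2419) write x = 1490 + 2419t. Substituting into x ≡ 10 (mod 211) gives 2419t ≡ 208 (mod 211), and since 98⁻¹ ≡ 28 (mod 211), t ≡ 127. Hence x ≡ 1490 + 2419·127 = 308703 (mod 510409).
From x ≡ 308703 (mod 510409) write x = 308703 + 510409t. Substituting into x ≡ 53 (mod 61) gives 510409t ≡ 10 (mod 61), and since 22⁻¹ ≡ 25 (mod 61), t ≡ 6. Hence x ≡ 308703 + 510409·6 = 3371157 (mod 31134949).
From x ≡ 3371157 (mod 31134949) write x = 3371157 + 31134949t. Substituting into x ≡ 3 (mod 71) gives 31134949t ≡ 68 (mod 71), and since 29⁻¹ ≡ 49 (mod 71), t ≡ 66. Hence x ≡ 3371157 + 31134949·66 = 2058277791 (mod 2210581379).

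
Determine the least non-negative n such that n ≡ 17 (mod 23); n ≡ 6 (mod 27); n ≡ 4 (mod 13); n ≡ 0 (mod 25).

139650

The moduli are pairwise coprime; M = 23·27·13·25 = 201825.
M/23 = 8775; 8775 ≡ 12 (mod 23); 12·2 ≡ 1, so inverse 2.
M/27 = 7475; 7475 ≡ 23 (mod 27); 23·20 ≡ 1, so inverse 20.
M/13 = 15525; 15525 ≡ 3 (mod 13); 3·9 ≡ 1, so inverse 9.
M/25 = 8073; 8073 ≡ 23 (mod 25); 23·12 ≡ 1, so inverse 12.
n ≡ 17·8775·2 + 6·7475·20 + 4·15525·9 + 0·8073·12 = 1754250.
1754250 mod 201825 = 139650.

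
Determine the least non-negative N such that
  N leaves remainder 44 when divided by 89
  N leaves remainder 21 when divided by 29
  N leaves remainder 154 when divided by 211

180981

The moduli are pairwise coprime; M = 89·29·211 = 544591.
M/89 = 6119; 6119 ≡ 67 (mod 89); 67·4 ≡ 1, so inverse 4.
M/29 = 18779; 18779 ≡ 16 (mod 29); 16·20 ≡ 1, so inverse 20.
M/211 = 2581; 2581 ≡ 49 (mod 211); 49·56 ≡ 1, so inverse 56.
N ≡ 44·6119·4 + 21·18779·20 + 154·2581·56 = 31222668.
31222668 mod 544591 = 180981.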